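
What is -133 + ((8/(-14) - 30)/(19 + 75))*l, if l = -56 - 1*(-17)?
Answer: -39584/329 ≈ -120.32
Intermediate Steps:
l = -39 (l = -56 + 17 = -39)
-133 + ((8/(-14) - 30)/(19 + 75))*l = -133 + ((8/(-14) - 30)/(19 + 75))*(-39) = -133 + ((8*(-1/14) - 30)/94)*(-39) = -133 + ((-4/7 - 30)*(1/94))*(-39) = -133 - 214/7*1/94*(-39) = -133 - 107/329*(-39) = -133 + 4173/329 = -39584/329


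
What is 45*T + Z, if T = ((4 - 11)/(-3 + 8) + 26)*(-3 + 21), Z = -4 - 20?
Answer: 19902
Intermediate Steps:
Z = -24
T = 2214/5 (T = (-7/5 + 26)*18 = (123/5)*18 = 2214/5 ≈ 442.80)
45*T + Z = 45*(2214/5) - 24 = 19926 - 24 = 19902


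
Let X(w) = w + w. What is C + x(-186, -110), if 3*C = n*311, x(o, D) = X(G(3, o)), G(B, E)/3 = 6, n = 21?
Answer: 2213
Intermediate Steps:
G(B, E) = 18 (G(B, E) = 3*6 = 18)
X(w) = 2*w
x(o, D) = 36 (x(o, D) = 2*18 = 36)
C = 2177 (C = (21*311)/3 = (⅓)*6531 = 2177)
C + x(-186, -110) = 2177 + 36 = 2213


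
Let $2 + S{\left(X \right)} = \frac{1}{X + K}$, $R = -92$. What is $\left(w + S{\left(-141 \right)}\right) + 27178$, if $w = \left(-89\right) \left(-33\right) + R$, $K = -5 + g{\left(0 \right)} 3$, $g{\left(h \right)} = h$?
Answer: $\frac{4383065}{146} \approx 30021.0$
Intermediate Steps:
$K = -5$ ($K = -5 + 0 \cdot 3 = -5 + 0 = -5$)
$w = 2845$ ($w = \left(-89\right) \left(-33\right) - 92 = 2937 - 92 = 2845$)
$S{\left(X \right)} = -2 + \frac{1}{-5 + X}$ ($S{\left(X \right)} = -2 + \frac{1}{X - 5} = -2 + \frac{1}{-5 + X}$)
$\left(w + S{\left(-141 \right)}\right) + 27178 = \left(2845 + \frac{11 - -282}{-5 - 141}\right) + 27178 = \left(2845 + \frac{11 + 282}{-146}\right) + 27178 = \left(2845 - \frac{293}{146}\right) + 27178 = \frac{415077}{146} + 27178 = \frac{4383065}{146}$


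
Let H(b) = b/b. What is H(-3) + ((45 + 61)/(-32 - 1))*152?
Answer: -16079/33 ≈ -487.24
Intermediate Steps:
H(b) = 1
H(-3) + ((45 + 61)/(-32 - 1))*152 = 1 + ((45 + 61)/(-32 - 1))*152 = 1 + (106/(-33))*152 = 1 + (106*(-1/33))*152 = 1 - 106/33*152 = 1 - 16112/33 = -16079/33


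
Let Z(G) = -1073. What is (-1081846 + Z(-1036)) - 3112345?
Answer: -4195264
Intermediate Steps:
(-1081846 + Z(-1036)) - 3112345 = (-1081846 - 1073) - 3112345 = -1082919 - 3112345 = -4195264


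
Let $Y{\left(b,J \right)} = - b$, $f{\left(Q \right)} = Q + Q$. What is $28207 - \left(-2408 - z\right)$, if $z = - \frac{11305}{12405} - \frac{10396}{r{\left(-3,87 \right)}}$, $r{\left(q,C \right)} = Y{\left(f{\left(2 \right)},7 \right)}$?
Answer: $\frac{82401673}{2481} \approx 33213.0$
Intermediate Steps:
$f{\left(Q \right)} = 2 Q$
$r{\left(q,C \right)} = -4$ ($r{\left(q,C \right)} = - 2 \cdot 2 = \left(-1\right) 4 = -4$)
$z = \frac{6445858}{2481}$ ($z = - \frac{11305}{12405} - \frac{10396}{-4} = \left(-11305\right) \frac{1}{12405} - -2599 = - \frac{2261}{2481} + 2599 = \frac{6445858}{2481} \approx 2598.1$)
$28207 - \left(-2408 - z\right) = 28207 - \left(-2408 - \frac{6445858}{2481}\right) = 28207 - - \frac{12420106}{2481} = 28207 + \frac{12420106}{2481} = \frac{82401673}{2481}$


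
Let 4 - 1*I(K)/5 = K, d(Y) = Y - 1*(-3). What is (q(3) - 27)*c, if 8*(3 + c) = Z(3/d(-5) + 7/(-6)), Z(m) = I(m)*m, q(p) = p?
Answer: 1016/3 ≈ 338.67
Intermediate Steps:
d(Y) = 3 + Y (d(Y) = Y + 3 = 3 + Y)
I(K) = 20 - 5*K
Z(m) = m*(20 - 5*m) (Z(m) = (20 - 5*m)*m = m*(20 - 5*m))
c = -127/9 (c = -3 + (5*(3/(3 - 5) + 7/(-6))*(4 - (3/(3 - 5) + 7/(-6))))/8 = -3 + (5*(3/(-2) + 7*(-1/6))*(4 - (3/(-2) + 7*(-1/6))))/8 = -3 + (5*(3*(-1/2) - 7/6)*(4 - (3*(-1/2) - 7/6)))/8 = -3 + (5*(-3/2 - 7/6)*(4 - (-3/2 - 7/6)))/8 = -3 + (5*(-8/3)*(4 - 1*(-8/3)))/8 = -3 + (5*(-8/3)*(4 + 8/3))/8 = -3 + (5*(-8/3)*(20/3))/8 = -3 + (1/8)*(-800/9) = -3 - 100/9 = -127/9 ≈ -14.111)
(q(3) - 27)*c = (3 - 27)*(-127/9) = -24*(-127/9) = 1016/3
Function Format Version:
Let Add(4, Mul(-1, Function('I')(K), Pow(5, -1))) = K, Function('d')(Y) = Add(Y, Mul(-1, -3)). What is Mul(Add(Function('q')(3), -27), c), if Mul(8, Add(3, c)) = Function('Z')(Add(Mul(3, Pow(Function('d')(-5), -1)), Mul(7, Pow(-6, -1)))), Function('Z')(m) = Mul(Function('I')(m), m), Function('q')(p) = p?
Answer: Rational(1016, 3) ≈ 338.67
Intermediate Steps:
Function('d')(Y) = Add(3, Y) (Function('d')(Y) = Add(Y, 3) = Add(3, Y))
Function('I')(K) = Add(20, Mul(-5, K))
Function('Z')(m) = Mul(m, Add(20, Mul(-5, m))) (Function('Z')(m) = Mul(Add(20, Mul(-5, m)), m) = Mul(m, Add(20, Mul(-5, m))))
c = Rational(-127, 9) (c = Add(-3, Mul(Rational(1, 8), Mul(5, Add(Mul(3, Pow(Add(3, -5), -1)), Mul(7, Pow(-6, -1))), Add(4, Mul(-1, Add(Mul(3, Pow(Add(3, -5), -1)), Mul(7, Pow(-6, -1)))))))) = Add(-3, Mul(Rational(1, 8), Mul(5, Add(Mul(3, Pow(-2, -1)), Mul(7, Rational(-1, 6))), Add(4, Mul(-1, Add(Mul(3, Pow(-2, -1)), Mul(7, Rational(-1, 6)))))))) = Add(-3, Mul(Rational(1, 8), Mul(5, Add(Mul(3, Rational(-1, 2)), Rational(-7, 6)), Add(4, Mul(-1, Add(Mul(3, Rational(-1, 2)), Rational(-7, 6))))))) = Add(-3, Mul(Rational(1, 8), Mul(5, Add(Rational(-3, 2), Rational(-7, 6)), Add(4, Mul(-1, Add(Rational(-3, 2), Rational(-7, 6))))))) = Add(-3, Mul(Rational(1, 8), Mul(5, Rational(-8, 3), Add(4, Mul(-1, Rational(-8, 3)))))) = Add(-3, Mul(Rational(1, 8), Mul(5, Rational(-8, 3), Add(4, Rational(8, 3))))) = Add(-3, Mul(Rational(1, 8), Mul(5, Rational(-8, 3), Rational(20, 3)))) = Add(-3, Mul(Rational(1, 8), Rational(-800, 9))) = Add(-3, Rational(-100, 9)) = Rational(-127, 9) ≈ -14.111)
Mul(Add(Function('q')(3), -27), c) = Mul(Add(3, -27), Rational(-127, 9)) = Mul(-24, Rational(-127, 9)) = Rational(1016, 3)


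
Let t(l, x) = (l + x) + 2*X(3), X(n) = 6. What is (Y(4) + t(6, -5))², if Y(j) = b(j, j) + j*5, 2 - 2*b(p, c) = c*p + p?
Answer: 576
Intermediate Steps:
b(p, c) = 1 - p/2 - c*p/2 (b(p, c) = 1 - (c*p + p)/2 = 1 - (p + c*p)/2 = 1 + (-p/2 - c*p/2) = 1 - p/2 - c*p/2)
t(l, x) = 12 + l + x (t(l, x) = (l + x) + 2*6 = (l + x) + 12 = 12 + l + x)
Y(j) = 1 - j²/2 + 9*j/2 (Y(j) = (1 - j/2 - j*j/2) + j*5 = (1 - j/2 - j²/2) + 5*j = 1 - j²/2 + 9*j/2)
(Y(4) + t(6, -5))² = ((1 - ½*4² + (9/2)*4) + (12 + 6 - 5))² = ((1 - ½*16 + 18) + 13)² = ((1 - 8 + 18) + 13)² = (11 + 13)² = 24² = 576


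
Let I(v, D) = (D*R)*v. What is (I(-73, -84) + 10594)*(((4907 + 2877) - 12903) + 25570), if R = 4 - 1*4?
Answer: 216657894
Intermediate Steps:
R = 0 (R = 4 - 4 = 0)
I(v, D) = 0 (I(v, D) = (D*0)*v = 0*v = 0)
(I(-73, -84) + 10594)*(((4907 + 2877) - 12903) + 25570) = (0 + 10594)*(((4907 + 2877) - 12903) + 25570) = 10594*((7784 - 12903) + 25570) = 10594*(-5119 + 25570) = 10594*20451 = 216657894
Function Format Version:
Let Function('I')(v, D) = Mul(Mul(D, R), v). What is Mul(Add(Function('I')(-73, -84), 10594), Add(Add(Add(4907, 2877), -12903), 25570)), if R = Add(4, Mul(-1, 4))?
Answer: 216657894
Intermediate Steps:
R = 0 (R = Add(4, -4) = 0)
Function('I')(v, D) = 0 (Function('I')(v, D) = Mul(Mul(D, 0), v) = Mul(0, v) = 0)
Mul(Add(Function('I')(-73, -84), 10594), Add(Add(Add(4907, 2877), -12903), 25570)) = Mul(Add(0, 10594), Add(Add(Add(4907, 2877), -12903), 25570)) = Mul(10594, Add(Add(7784, -12903), 25570)) = Mul(10594, Add(-5119, 25570)) = Mul(10594, 20451) = 216657894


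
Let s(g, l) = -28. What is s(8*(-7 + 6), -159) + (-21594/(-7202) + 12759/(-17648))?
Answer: -1634812247/63550448 ≈ -25.725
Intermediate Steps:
s(8*(-7 + 6), -159) + (-21594/(-7202) + 12759/(-17648)) = -28 + (-21594/(-7202) + 12759/(-17648)) = -28 + (-21594*(-1/7202) + 12759*(-1/17648)) = -28 + (10797/3601 - 12759/17648) = -28 + 144600297/63550448 = -1634812247/63550448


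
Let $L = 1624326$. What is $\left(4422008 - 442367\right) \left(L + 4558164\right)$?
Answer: $24604090686090$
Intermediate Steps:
$\left(4422008 - 442367\right) \left(L + 4558164\right) = \left(4422008 - 442367\right) \left(1624326 + 4558164\right) = \left(4422008 - 442367\right) 6182490 = 3979641 \cdot 6182490 = 24604090686090$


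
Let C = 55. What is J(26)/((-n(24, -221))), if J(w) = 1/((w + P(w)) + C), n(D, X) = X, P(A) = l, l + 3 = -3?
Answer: 1/16575 ≈ 6.0332e-5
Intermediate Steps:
l = -6 (l = -3 - 3 = -6)
P(A) = -6
J(w) = 1/(49 + w) (J(w) = 1/((w - 6) + 55) = 1/((-6 + w) + 55) = 1/(49 + w))
J(26)/((-n(24, -221))) = 1/((49 + 26)*((-1*(-221)))) = 1/(75*221) = (1/75)*(1/221) = 1/16575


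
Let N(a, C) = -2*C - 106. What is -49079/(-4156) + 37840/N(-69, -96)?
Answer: 1877719/4156 ≈ 451.81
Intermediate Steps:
N(a, C) = -106 - 2*C
-49079/(-4156) + 37840/N(-69, -96) = -49079/(-4156) + 37840/(-106 - 2*(-96)) = -49079*(-1/4156) + 37840/(-106 + 192) = 49079/4156 + 37840/86 = 49079/4156 + 37840*(1/86) = 49079/4156 + 440 = 1877719/4156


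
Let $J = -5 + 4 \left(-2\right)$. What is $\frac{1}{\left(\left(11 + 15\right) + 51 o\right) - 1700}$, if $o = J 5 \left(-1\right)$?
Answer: $\frac{1}{1641} \approx 0.00060938$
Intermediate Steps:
$J = -13$ ($J = -5 - 8 = -13$)
$o = 65$ ($o = \left(-13\right) 5 \left(-1\right) = \left(-65\right) \left(-1\right) = 65$)
$\frac{1}{\left(\left(11 + 15\right) + 51 o\right) - 1700} = \frac{1}{\left(\left(11 + 15\right) + 51 \cdot 65\right) - 1700} = \frac{1}{\left(26 + 3315\right) - 1700} = \frac{1}{3341 - 1700} = \frac{1}{1641}$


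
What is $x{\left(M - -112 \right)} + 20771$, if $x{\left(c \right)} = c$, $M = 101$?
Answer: $20984$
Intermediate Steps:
$x{\left(M - -112 \right)} + 20771 = \left(101 - -112\right) + 20771 = \left(101 + 112\right) + 20771 = 213 + 20771 = 20984$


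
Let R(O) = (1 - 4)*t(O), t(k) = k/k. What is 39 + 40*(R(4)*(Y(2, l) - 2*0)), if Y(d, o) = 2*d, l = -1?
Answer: -441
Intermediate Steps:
t(k) = 1
R(O) = -3 (R(O) = (1 - 4)*1 = -3*1 = -3)
39 + 40*(R(4)*(Y(2, l) - 2*0)) = 39 + 40*(-3*(2*2 - 2*0)) = 39 + 40*(-3*(4 + 0)) = 39 + 40*(-3*4) = 39 + 40*(-12) = 39 - 480 = -441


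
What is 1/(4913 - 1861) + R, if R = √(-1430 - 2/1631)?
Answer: 1/3052 + 6*I*√105667597/1631 ≈ 0.00032765 + 37.815*I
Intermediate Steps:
R = 6*I*√105667597/1631 (R = √(-1430 - 2*1/1631) = √(-1430 - 2/1631) = √(-2332332/1631) = 6*I*√105667597/1631 ≈ 37.815*I)
1/(4913 - 1861) + R = 1/(4913 - 1861) + 6*I*√105667597/1631 = 1/3052 + 6*I*√105667597/1631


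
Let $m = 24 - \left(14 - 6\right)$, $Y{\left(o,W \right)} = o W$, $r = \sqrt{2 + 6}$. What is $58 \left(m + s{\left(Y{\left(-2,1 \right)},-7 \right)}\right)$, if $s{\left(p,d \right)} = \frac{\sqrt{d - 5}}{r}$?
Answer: $928 + 29 i \sqrt{6} \approx 928.0 + 71.035 i$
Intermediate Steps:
$r = 2 \sqrt{2}$ ($r = \sqrt{8} = 2 \sqrt{2} \approx 2.8284$)
$Y{\left(o,W \right)} = W o$
$m = 16$ ($m = 24 - \left(14 - 6\right) = 24 - 8 = 16$)
$s{\left(p,d \right)} = \frac{\sqrt{2} \sqrt{-5 + d}}{4}$ ($s{\left(p,d \right)} = \frac{\sqrt{d - 5}}{2 \sqrt{2}} = \sqrt{-5 + d} \frac{\sqrt{2}}{4} = \frac{\sqrt{2} \sqrt{-5 + d}}{4}$)
$58 \left(m + s{\left(Y{\left(-2,1 \right)},-7 \right)}\right) = 58 \left(16 + \frac{\sqrt{-10 + 2 \left(-7\right)}}{4}\right) = 58 \left(16 + \frac{\sqrt{-10 - 14}}{4}\right) = 58 \left(16 + \frac{\sqrt{-24}}{4}\right) = 58 \left(16 + \frac{2 i \sqrt{6}}{4}\right) = 58 \left(16 + \frac{i \sqrt{6}}{2}\right) = 928 + 29 i \sqrt{6}$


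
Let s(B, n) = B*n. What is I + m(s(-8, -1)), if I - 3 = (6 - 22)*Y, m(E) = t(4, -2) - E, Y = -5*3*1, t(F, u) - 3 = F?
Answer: 242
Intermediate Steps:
t(F, u) = 3 + F
Y = -15 (Y = -15*1 = -15)
m(E) = 7 - E (m(E) = (3 + 4) - E = 7 - E)
I = 243 (I = 3 + (6 - 22)*(-15) = 3 - 16*(-15) = 3 + 240 = 243)
I + m(s(-8, -1)) = 243 + (7 - (-8)*(-1)) = 243 + (7 - 1*8) = 243 + (7 - 8) = 243 - 1 = 242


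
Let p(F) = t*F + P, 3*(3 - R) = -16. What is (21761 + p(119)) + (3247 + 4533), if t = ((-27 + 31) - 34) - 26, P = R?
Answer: 68656/3 ≈ 22885.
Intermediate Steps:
R = 25/3 (R = 3 - 1/3*(-16) = 3 + 16/3 = 25/3 ≈ 8.3333)
P = 25/3 ≈ 8.3333
t = -56 (t = (4 - 34) - 26 = -30 - 26 = -56)
p(F) = 25/3 - 56*F (p(F) = -56*F + 25/3 = 25/3 - 56*F)
(21761 + p(119)) + (3247 + 4533) = (21761 + (25/3 - 56*119)) + (3247 + 4533) = (21761 + (25/3 - 6664)) + 7780 = (21761 - 19967/3) + 7780 = 45316/3 + 7780 = 68656/3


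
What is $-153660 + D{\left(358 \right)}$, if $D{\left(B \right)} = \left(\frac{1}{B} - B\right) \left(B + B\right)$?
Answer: $-409986$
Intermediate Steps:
$D{\left(B \right)} = 2 B \left(\frac{1}{B} - B\right)$ ($D{\left(B \right)} = \left(\frac{1}{B} - B\right) 2 B = 2 B \left(\frac{1}{B} - B\right)$)
$-153660 + D{\left(358 \right)} = -153660 + \left(2 - 2 \cdot 358^{2}\right) = -153660 + \left(2 - 256328\right) = -153660 - 256326 = -409986$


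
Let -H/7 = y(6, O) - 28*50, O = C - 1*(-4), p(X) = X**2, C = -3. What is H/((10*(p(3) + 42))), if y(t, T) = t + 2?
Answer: 1624/85 ≈ 19.106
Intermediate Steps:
O = 1 (O = -3 - 1*(-4) = -3 + 4 = 1)
y(t, T) = 2 + t
H = 9744 (H = -7*((2 + 6) - 28*50) = -7*(8 - 1400) = -7*(-1392) = 9744)
H/((10*(p(3) + 42))) = 9744/((10*(3**2 + 42))) = 9744/((10*(9 + 42))) = 9744/((10*51)) = 9744/510 = 9744*(1/510) = 1624/85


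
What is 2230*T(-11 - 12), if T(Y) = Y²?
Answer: 1179670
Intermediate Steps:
2230*T(-11 - 12) = 2230*(-11 - 12)² = 2230*(-23)² = 2230*529 = 1179670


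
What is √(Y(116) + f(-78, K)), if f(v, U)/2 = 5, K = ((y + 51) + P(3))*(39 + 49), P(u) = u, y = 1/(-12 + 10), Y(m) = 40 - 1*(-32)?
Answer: √82 ≈ 9.0554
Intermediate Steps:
Y(m) = 72 (Y(m) = 40 + 32 = 72)
y = -½ (y = 1/(-2) = -½ ≈ -0.50000)
K = 4708 (K = ((-½ + 51) + 3)*(39 + 49) = (101/2 + 3)*88 = (107/2)*88 = 4708)
f(v, U) = 10 (f(v, U) = 2*5 = 10)
√(Y(116) + f(-78, K)) = √(72 + 10) = √82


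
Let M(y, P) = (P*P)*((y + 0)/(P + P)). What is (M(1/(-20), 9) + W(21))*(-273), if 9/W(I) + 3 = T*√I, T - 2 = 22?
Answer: 3266991/53720 - 6552*√21/1343 ≈ 38.458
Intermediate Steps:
T = 24 (T = 2 + 22 = 24)
W(I) = 9/(-3 + 24*√I)
M(y, P) = P*y/2 (M(y, P) = P²*(y/((2*P))) = P²*(y*(1/(2*P))) = P²*(y/(2*P)) = P*y/2)
(M(1/(-20), 9) + W(21))*(-273) = ((½)*9/(-20) + 3/(-1 + 8*√21))*(-273) = ((½)*9*(-1/20) + 3/(-1 + 8*√21))*(-273) = (-9/40 + 3/(-1 + 8*√21))*(-273) = 2457/40 - 819/(-1 + 8*√21)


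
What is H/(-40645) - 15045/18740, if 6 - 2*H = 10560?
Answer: -102522609/152337460 ≈ -0.67300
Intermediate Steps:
H = -5277 (H = 3 - 1/2*10560 = 3 - 5280 = -5277)
H/(-40645) - 15045/18740 = -5277/(-40645) - 15045/18740 = -5277*(-1/40645) - 15045*1/18740 = 5277/40645 - 3009/3748 = -102522609/152337460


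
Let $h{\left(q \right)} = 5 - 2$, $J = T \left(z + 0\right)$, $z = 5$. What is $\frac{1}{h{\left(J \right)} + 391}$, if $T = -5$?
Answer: $\frac{1}{394} \approx 0.0025381$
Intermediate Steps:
$J = -25$ ($J = - 5 \left(5 + 0\right) = \left(-5\right) 5 = -25$)
$h{\left(q \right)} = 3$ ($h{\left(q \right)} = 5 - 2 = 3$)
$\frac{1}{h{\left(J \right)} + 391} = \frac{1}{3 + 391} = \frac{1}{394}$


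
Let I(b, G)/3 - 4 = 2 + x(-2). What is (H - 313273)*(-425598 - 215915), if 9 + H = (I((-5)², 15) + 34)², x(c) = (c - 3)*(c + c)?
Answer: 192927336594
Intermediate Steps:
x(c) = 2*c*(-3 + c) (x(c) = (-3 + c)*(2*c) = 2*c*(-3 + c))
I(b, G) = 78 (I(b, G) = 12 + 3*(2 + 2*(-2)*(-3 - 2)) = 12 + 3*(2 + 2*(-2)*(-5)) = 12 + 3*(2 + 20) = 12 + 3*22 = 12 + 66 = 78)
H = 12535 (H = -9 + (78 + 34)² = -9 + 112² = -9 + 12544 = 12535)
(H - 313273)*(-425598 - 215915) = (12535 - 313273)*(-425598 - 215915) = -300738*(-641513) = 192927336594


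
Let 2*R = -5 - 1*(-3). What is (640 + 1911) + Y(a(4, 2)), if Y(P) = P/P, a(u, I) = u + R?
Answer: 2552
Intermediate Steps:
R = -1 (R = (-5 - 1*(-3))/2 = (-5 + 3)/2 = (½)*(-2) = -1)
a(u, I) = -1 + u (a(u, I) = u - 1 = -1 + u)
Y(P) = 1
(640 + 1911) + Y(a(4, 2)) = (640 + 1911) + 1 = 2551 + 1 = 2552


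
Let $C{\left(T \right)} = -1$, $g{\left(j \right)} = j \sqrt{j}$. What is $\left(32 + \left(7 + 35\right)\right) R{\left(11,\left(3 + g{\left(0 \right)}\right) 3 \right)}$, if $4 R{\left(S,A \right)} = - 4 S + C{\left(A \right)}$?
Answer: $- \frac{1665}{2} \approx -832.5$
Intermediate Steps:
$g{\left(j \right)} = j^{\frac{3}{2}}$
$R{\left(S,A \right)} = - \frac{1}{4} - S$ ($R{\left(S,A \right)} = \frac{- 4 S - 1}{4} = \frac{-1 - 4 S}{4} = - \frac{1}{4} - S$)
$\left(32 + \left(7 + 35\right)\right) R{\left(11,\left(3 + g{\left(0 \right)}\right) 3 \right)} = \left(32 + \left(7 + 35\right)\right) \left(- \frac{1}{4} - 11\right) = \left(32 + 42\right) \left(- \frac{1}{4} - 11\right) = 74 \left(- \frac{45}{4}\right) = - \frac{1665}{2}$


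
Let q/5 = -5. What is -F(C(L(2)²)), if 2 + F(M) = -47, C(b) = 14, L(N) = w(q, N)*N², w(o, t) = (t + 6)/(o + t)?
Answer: 49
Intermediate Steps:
q = -25 (q = 5*(-5) = -25)
w(o, t) = (6 + t)/(o + t)
L(N) = N²*(6 + N)/(-25 + N) (L(N) = ((6 + N)/(-25 + N))*N² = N²*(6 + N)/(-25 + N))
F(M) = -49 (F(M) = -2 - 47 = -49)
-F(C(L(2)²)) = -1*(-49) = 49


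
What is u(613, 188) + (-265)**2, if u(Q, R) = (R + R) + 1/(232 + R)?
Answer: 29652421/420 ≈ 70601.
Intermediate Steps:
u(Q, R) = 1/(232 + R) + 2*R (u(Q, R) = 2*R + 1/(232 + R) = 1/(232 + R) + 2*R)
u(613, 188) + (-265)**2 = (1 + 2*188**2 + 464*188)/(232 + 188) + (-265)**2 = (1 + 2*35344 + 87232)/420 + 70225 = (1 + 70688 + 87232)/420 + 70225 = (1/420)*157921 + 70225 = 157921/420 + 70225 = 29652421/420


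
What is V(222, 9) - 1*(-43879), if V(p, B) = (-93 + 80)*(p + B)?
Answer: 40876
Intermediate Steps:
V(p, B) = -13*B - 13*p (V(p, B) = -13*(B + p) = -13*B - 13*p)
V(222, 9) - 1*(-43879) = (-13*9 - 13*222) - 1*(-43879) = (-117 - 2886) + 43879 = -3003 + 43879 = 40876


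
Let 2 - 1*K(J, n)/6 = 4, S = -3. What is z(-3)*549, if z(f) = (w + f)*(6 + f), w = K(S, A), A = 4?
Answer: -24705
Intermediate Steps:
K(J, n) = -12 (K(J, n) = 12 - 6*4 = 12 - 24 = -12)
w = -12
z(f) = (-12 + f)*(6 + f)
z(-3)*549 = (-72 + (-3)² - 6*(-3))*549 = (-72 + 9 + 18)*549 = -45*549 = -24705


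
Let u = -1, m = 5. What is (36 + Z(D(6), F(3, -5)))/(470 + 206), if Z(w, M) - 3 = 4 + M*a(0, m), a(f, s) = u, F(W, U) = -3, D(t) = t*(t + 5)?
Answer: 23/338 ≈ 0.068047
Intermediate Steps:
D(t) = t*(5 + t)
a(f, s) = -1
Z(w, M) = 7 - M (Z(w, M) = 3 + (4 + M*(-1)) = 3 + (4 - M) = 7 - M)
(36 + Z(D(6), F(3, -5)))/(470 + 206) = (36 + (7 - 1*(-3)))/(470 + 206) = (36 + (7 + 3))/676 = (36 + 10)*(1/676) = 46*(1/676) = 23/338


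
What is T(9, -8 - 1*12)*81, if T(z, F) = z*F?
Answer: -14580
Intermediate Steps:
T(z, F) = F*z
T(9, -8 - 1*12)*81 = ((-8 - 1*12)*9)*81 = ((-8 - 12)*9)*81 = -20*9*81 = -180*81 = -14580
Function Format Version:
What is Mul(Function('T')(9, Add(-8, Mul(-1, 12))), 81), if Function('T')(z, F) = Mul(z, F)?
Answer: -14580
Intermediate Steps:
Function('T')(z, F) = Mul(F, z)
Mul(Function('T')(9, Add(-8, Mul(-1, 12))), 81) = Mul(Mul(Add(-8, Mul(-1, 12)), 9), 81) = Mul(Mul(Add(-8, -12), 9), 81) = Mul(Mul(-20, 9), 81) = Mul(-180, 81) = -14580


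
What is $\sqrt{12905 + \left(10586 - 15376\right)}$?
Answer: $\sqrt{8115} \approx 90.083$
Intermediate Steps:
$\sqrt{12905 + \left(10586 - 15376\right)} = \sqrt{12905 - 4790} = \sqrt{8115}$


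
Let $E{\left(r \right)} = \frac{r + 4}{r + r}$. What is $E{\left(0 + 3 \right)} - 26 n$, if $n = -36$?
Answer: $\frac{5623}{6} \approx 937.17$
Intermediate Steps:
$E{\left(r \right)} = \frac{4 + r}{2 r}$
$E{\left(0 + 3 \right)} - 26 n = \frac{4 + \left(0 + 3\right)}{2 \left(0 + 3\right)} - -936 = \frac{4 + 3}{2 \cdot 3} + 936 = \frac{1}{2} \cdot \frac{1}{3} \cdot 7 + 936 = \frac{7}{6} + 936 = \frac{5623}{6}$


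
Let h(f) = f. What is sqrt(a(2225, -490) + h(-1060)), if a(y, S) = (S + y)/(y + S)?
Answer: I*sqrt(1059) ≈ 32.542*I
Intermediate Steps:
a(y, S) = 1 (a(y, S) = (S + y)/(S + y) = 1)
sqrt(a(2225, -490) + h(-1060)) = sqrt(1 - 1060) = sqrt(-1059) = I*sqrt(1059)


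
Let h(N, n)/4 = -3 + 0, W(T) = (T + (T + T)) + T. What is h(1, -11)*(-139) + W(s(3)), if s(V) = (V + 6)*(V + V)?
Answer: 1884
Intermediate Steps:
s(V) = 2*V*(6 + V) (s(V) = (6 + V)*(2*V) = 2*V*(6 + V))
W(T) = 4*T (W(T) = (T + 2*T) + T = 3*T + T = 4*T)
h(N, n) = -12 (h(N, n) = 4*(-3 + 0) = 4*(-3) = -12)
h(1, -11)*(-139) + W(s(3)) = -12*(-139) + 4*(2*3*(6 + 3)) = 1668 + 4*(2*3*9) = 1668 + 4*54 = 1668 + 216 = 1884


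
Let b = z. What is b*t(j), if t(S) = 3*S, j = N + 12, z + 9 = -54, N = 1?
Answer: -2457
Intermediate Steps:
z = -63 (z = -9 - 54 = -63)
b = -63
j = 13 (j = 1 + 12 = 13)
b*t(j) = -189*13 = -63*39 = -2457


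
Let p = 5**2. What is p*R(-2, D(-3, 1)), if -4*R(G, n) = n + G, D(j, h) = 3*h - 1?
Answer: 0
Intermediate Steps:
D(j, h) = -1 + 3*h
p = 25
R(G, n) = -G/4 - n/4 (R(G, n) = -(n + G)/4 = -(G + n)/4 = -G/4 - n/4)
p*R(-2, D(-3, 1)) = 25*(-1/4*(-2) - (-1 + 3*1)/4) = 25*(1/2 - (-1 + 3)/4) = 25*(1/2 - 1/4*2) = 25*(1/2 - 1/2) = 25*0 = 0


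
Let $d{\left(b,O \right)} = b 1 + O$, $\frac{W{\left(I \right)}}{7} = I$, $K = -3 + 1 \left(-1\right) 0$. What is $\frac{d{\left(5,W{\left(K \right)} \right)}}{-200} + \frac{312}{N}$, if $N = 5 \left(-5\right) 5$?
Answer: $- \frac{302}{125} \approx -2.416$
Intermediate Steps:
$K = -3$ ($K = -3 - 0 = -3 + 0 = -3$)
$W{\left(I \right)} = 7 I$
$d{\left(b,O \right)} = O + b$ ($d{\left(b,O \right)} = b + O = O + b$)
$N = -125$ ($N = \left(-25\right) 5 = -125$)
$\frac{d{\left(5,W{\left(K \right)} \right)}}{-200} + \frac{312}{N} = \frac{7 \left(-3\right) + 5}{-200} + \frac{312}{-125} = \left(-21 + 5\right) \left(- \frac{1}{200}\right) + 312 \left(- \frac{1}{125}\right) = \left(-16\right) \left(- \frac{1}{200}\right) - \frac{312}{125} = \frac{2}{25} - \frac{312}{125} = - \frac{302}{125}$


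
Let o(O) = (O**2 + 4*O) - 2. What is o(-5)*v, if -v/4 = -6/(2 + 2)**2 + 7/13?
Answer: -51/26 ≈ -1.9615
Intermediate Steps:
o(O) = -2 + O**2 + 4*O
v = -17/26 (v = -4*(-6/(2 + 2)**2 + 7/13) = -4*(-6/(4**2) + 7*(1/13)) = -4*(-6/16 + 7/13) = -4*(-6*1/16 + 7/13) = -4*(-3/8 + 7/13) = -4*17/104 = -17/26 ≈ -0.65385)
o(-5)*v = (-2 + (-5)**2 + 4*(-5))*(-17/26) = (-2 + 25 - 20)*(-17/26) = 3*(-17/26) = -51/26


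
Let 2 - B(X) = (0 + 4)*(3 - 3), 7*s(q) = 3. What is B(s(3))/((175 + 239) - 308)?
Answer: 1/53 ≈ 0.018868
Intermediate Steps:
s(q) = 3/7 (s(q) = (⅐)*3 = 3/7)
B(X) = 2 (B(X) = 2 - (0 + 4)*(3 - 3) = 2 - 4*0 = 2 - 1*0 = 2 + 0 = 2)
B(s(3))/((175 + 239) - 308) = 2/((175 + 239) - 308) = 2/(414 - 308) = 2/106 = (1/106)*2 = 1/53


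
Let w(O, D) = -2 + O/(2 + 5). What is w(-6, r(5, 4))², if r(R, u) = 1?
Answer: 400/49 ≈ 8.1633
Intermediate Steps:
w(O, D) = -2 + O/7
w(-6, r(5, 4))² = (-2 + (⅐)*(-6))² = (-2 - 6/7)² = (-20/7)² = 400/49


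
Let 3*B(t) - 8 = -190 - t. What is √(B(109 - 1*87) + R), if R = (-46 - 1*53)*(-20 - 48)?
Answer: 14*√34 ≈ 81.633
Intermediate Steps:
B(t) = -182/3 - t/3 (B(t) = 8/3 + (-190 - t)/3 = 8/3 + (-190/3 - t/3) = -182/3 - t/3)
R = 6732 (R = (-46 - 53)*(-68) = -99*(-68) = 6732)
√(B(109 - 1*87) + R) = √((-182/3 - (109 - 1*87)/3) + 6732) = √((-182/3 - (109 - 87)/3) + 6732) = √((-182/3 - ⅓*22) + 6732) = √((-182/3 - 22/3) + 6732) = √(-68 + 6732) = √6664 = 14*√34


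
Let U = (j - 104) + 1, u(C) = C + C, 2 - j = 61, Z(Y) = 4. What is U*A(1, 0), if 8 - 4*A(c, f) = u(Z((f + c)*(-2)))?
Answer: 0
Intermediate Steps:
j = -59 (j = 2 - 1*61 = 2 - 61 = -59)
u(C) = 2*C
A(c, f) = 0 (A(c, f) = 2 - 4/2 = 2 - 1/4*8 = 2 - 2 = 0)
U = -162 (U = (-59 - 104) + 1 = -163 + 1 = -162)
U*A(1, 0) = -162*0 = 0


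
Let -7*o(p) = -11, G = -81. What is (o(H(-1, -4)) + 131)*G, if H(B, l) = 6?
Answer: -75168/7 ≈ -10738.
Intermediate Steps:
o(p) = 11/7 (o(p) = -1/7*(-11) = 11/7)
(o(H(-1, -4)) + 131)*G = (11/7 + 131)*(-81) = (928/7)*(-81) = -75168/7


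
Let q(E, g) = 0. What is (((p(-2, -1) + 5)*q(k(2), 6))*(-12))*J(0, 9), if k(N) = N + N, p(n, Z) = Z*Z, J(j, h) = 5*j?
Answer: 0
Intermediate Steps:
p(n, Z) = Z²
k(N) = 2*N
(((p(-2, -1) + 5)*q(k(2), 6))*(-12))*J(0, 9) = ((((-1)² + 5)*0)*(-12))*(5*0) = (((1 + 5)*0)*(-12))*0 = ((6*0)*(-12))*0 = (0*(-12))*0 = 0*0 = 0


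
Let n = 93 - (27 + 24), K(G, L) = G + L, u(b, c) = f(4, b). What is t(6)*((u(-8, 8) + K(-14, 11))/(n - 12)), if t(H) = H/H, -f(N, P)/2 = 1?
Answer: -⅙ ≈ -0.16667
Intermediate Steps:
f(N, P) = -2 (f(N, P) = -2*1 = -2)
u(b, c) = -2
t(H) = 1
n = 42 (n = 93 - 1*51 = 93 - 51 = 42)
t(6)*((u(-8, 8) + K(-14, 11))/(n - 12)) = 1*((-2 + (-14 + 11))/(42 - 12)) = 1*((-2 - 3)/30) = 1*(-5*1/30) = 1*(-⅙) = -⅙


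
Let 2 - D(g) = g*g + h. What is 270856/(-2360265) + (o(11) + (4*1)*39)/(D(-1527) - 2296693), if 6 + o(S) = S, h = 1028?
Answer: -1254293770153/10926724083720 ≈ -0.11479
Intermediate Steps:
o(S) = -6 + S
D(g) = -1026 - g² (D(g) = 2 - (g*g + 1028) = 2 - (g² + 1028) = 2 - (1028 + g²) = 2 + (-1028 - g²) = -1026 - g²)
270856/(-2360265) + (o(11) + (4*1)*39)/(D(-1527) - 2296693) = 270856/(-2360265) + ((-6 + 11) + (4*1)*39)/((-1026 - 1*(-1527)²) - 2296693) = 270856*(-1/2360265) + (5 + 4*39)/((-1026 - 1*2331729) - 2296693) = -270856/2360265 + (5 + 156)/((-1026 - 2331729) - 2296693) = -270856/2360265 + 161/(-2332755 - 2296693) = -270856/2360265 + 161/(-4629448) = -270856/2360265 + 161*(-1/4629448) = -270856/2360265 - 161/4629448 = -1254293770153/10926724083720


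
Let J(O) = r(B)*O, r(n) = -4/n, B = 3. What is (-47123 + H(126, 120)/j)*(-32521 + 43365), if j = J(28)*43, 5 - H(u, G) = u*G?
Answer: -615123251353/1204 ≈ -5.1090e+8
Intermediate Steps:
J(O) = -4*O/3 (J(O) = (-4/3)*O = (-4*⅓)*O = -4*O/3)
H(u, G) = 5 - G*u (H(u, G) = 5 - u*G = 5 - G*u)
j = -4816/3 (j = -4/3*28*43 = -112/3*43 = -4816/3 ≈ -1605.3)
(-47123 + H(126, 120)/j)*(-32521 + 43365) = (-47123 + (5 - 1*120*126)/(-4816/3))*(-32521 + 43365) = (-47123 + (5 - 15120)*(-3/4816))*10844 = (-47123 - 15115*(-3/4816))*10844 = (-47123 + 45345/4816)*10844 = -226899023/4816*10844 = -615123251353/1204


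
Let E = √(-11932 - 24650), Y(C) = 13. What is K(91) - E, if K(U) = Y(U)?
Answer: 13 - I*√36582 ≈ 13.0 - 191.26*I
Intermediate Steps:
K(U) = 13
E = I*√36582 (E = √(-36582) = I*√36582 ≈ 191.26*I)
K(91) - E = 13 - I*√36582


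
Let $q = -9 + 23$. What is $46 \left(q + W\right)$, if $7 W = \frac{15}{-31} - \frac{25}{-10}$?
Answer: $\frac{142623}{217} \approx 657.25$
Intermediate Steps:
$W = \frac{125}{434}$ ($W = \frac{\frac{15}{-31} - \frac{25}{-10}}{7} = \frac{15 \left(- \frac{1}{31}\right) - - \frac{5}{2}}{7} = \frac{- \frac{15}{31} + \frac{5}{2}}{7} = \frac{1}{7} \cdot \frac{125}{62} = \frac{125}{434} \approx 0.28802$)
$q = 14$
$46 \left(q + W\right) = 46 \left(14 + \frac{125}{434}\right) = 46 \cdot \frac{6201}{434} = \frac{142623}{217}$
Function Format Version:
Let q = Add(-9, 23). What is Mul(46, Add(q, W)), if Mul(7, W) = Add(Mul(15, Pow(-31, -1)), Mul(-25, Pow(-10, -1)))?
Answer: Rational(142623, 217) ≈ 657.25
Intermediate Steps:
W = Rational(125, 434) (W = Mul(Rational(1, 7), Add(Mul(15, Pow(-31, -1)), Mul(-25, Pow(-10, -1)))) = Mul(Rational(1, 7), Add(Mul(15, Rational(-1, 31)), Mul(-25, Rational(-1, 10)))) = Mul(Rational(1, 7), Add(Rational(-15, 31), Rational(5, 2))) = Mul(Rational(1, 7), Rational(125, 62)) = Rational(125, 434) ≈ 0.28802)
q = 14
Mul(46, Add(q, W)) = Mul(46, Add(14, Rational(125, 434))) = Mul(46, Rational(6201, 434)) = Rational(142623, 217)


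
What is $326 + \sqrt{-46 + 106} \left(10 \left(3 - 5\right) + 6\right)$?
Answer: $326 - 28 \sqrt{15} \approx 217.56$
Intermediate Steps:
$326 + \sqrt{-46 + 106} \left(10 \left(3 - 5\right) + 6\right) = 326 + \sqrt{60} \left(10 \left(3 - 5\right) + 6\right) = 326 + 2 \sqrt{15} \left(10 \left(-2\right) + 6\right) = 326 + 2 \sqrt{15} \left(-20 + 6\right) = 326 + 2 \sqrt{15} \left(-14\right) = 326 - 28 \sqrt{15}$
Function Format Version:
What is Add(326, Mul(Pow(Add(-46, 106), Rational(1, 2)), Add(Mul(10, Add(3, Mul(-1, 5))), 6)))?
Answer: Add(326, Mul(-28, Pow(15, Rational(1, 2)))) ≈ 217.56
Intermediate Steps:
Add(326, Mul(Pow(Add(-46, 106), Rational(1, 2)), Add(Mul(10, Add(3, Mul(-1, 5))), 6))) = Add(326, Mul(Pow(60, Rational(1, 2)), Add(Mul(10, Add(3, -5)), 6))) = Add(326, Mul(Mul(2, Pow(15, Rational(1, 2))), Add(Mul(10, -2), 6))) = Add(326, Mul(Mul(2, Pow(15, Rational(1, 2))), Add(-20, 6))) = Add(326, Mul(Mul(2, Pow(15, Rational(1, 2))), -14)) = Add(326, Mul(-28, Pow(15, Rational(1, 2))))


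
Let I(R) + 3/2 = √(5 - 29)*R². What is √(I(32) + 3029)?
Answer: √(12110 + 8192*I*√6)/2 ≈ 66.659 + 37.629*I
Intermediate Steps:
I(R) = -3/2 + 2*I*√6*R² (I(R) = -3/2 + √(5 - 29)*R² = -3/2 + √(-24)*R² = -3/2 + (2*I*√6)*R² = -3/2 + 2*I*√6*R²)
√(I(32) + 3029) = √((-3/2 + 2*I*√6*32²) + 3029) = √((-3/2 + 2*I*√6*1024) + 3029) = √((-3/2 + 2048*I*√6) + 3029) = √(6055/2 + 2048*I*√6)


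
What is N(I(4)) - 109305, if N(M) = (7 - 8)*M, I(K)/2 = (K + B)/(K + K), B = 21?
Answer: -437245/4 ≈ -1.0931e+5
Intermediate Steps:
I(K) = (21 + K)/K (I(K) = 2*((K + 21)/(K + K)) = 2*((21 + K)/((2*K))) = 2*((21 + K)*(1/(2*K))) = 2*((21 + K)/(2*K)) = (21 + K)/K)
N(M) = -M
N(I(4)) - 109305 = -(21 + 4)/4 - 109305 = -25/4 - 109305 = -437245/4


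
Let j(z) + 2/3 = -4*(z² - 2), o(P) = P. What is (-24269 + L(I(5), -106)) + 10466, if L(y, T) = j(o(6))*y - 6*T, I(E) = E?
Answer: -41551/3 ≈ -13850.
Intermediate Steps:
j(z) = 22/3 - 4*z² (j(z) = -⅔ - 4*(z² - 2) = -⅔ - 4*(-2 + z²) = -⅔ + (8 - 4*z²) = 22/3 - 4*z²)
L(y, T) = -6*T - 410*y/3 (L(y, T) = (22/3 - 4*6²)*y - 6*T = (22/3 - 4*36)*y - 6*T = (22/3 - 144)*y - 6*T = -410*y/3 - 6*T = -6*T - 410*y/3)
(-24269 + L(I(5), -106)) + 10466 = (-24269 + (-6*(-106) - 410/3*5)) + 10466 = (-24269 + (636 - 2050/3)) + 10466 = (-24269 - 142/3) + 10466 = -72949/3 + 10466 = -41551/3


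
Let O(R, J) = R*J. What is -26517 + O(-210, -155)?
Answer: 6033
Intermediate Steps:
O(R, J) = J*R
-26517 + O(-210, -155) = -26517 - 155*(-210) = -26517 + 32550 = 6033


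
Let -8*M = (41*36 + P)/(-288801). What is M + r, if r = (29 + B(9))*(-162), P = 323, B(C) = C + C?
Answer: -17591444713/2310408 ≈ -7614.0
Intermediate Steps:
B(C) = 2*C
r = -7614 (r = (29 + 2*9)*(-162) = (29 + 18)*(-162) = 47*(-162) = -7614)
M = 1799/2310408 (M = -(41*36 + 323)/(8*(-288801)) = -(1476 + 323)*(-1)/(8*288801) = -1799*(-1)/(8*288801) = -⅛*(-1799/288801) = 1799/2310408 ≈ 0.00077865)
M + r = 1799/2310408 - 7614 = -17591444713/2310408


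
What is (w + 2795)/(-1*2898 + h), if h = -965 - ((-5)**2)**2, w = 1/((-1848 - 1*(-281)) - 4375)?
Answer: -5535963/8889232 ≈ -0.62277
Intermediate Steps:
w = -1/5942 (w = 1/((-1848 + 281) - 4375) = 1/(-1567 - 4375) = 1/(-5942) = -1/5942 ≈ -0.00016829)
h = -1590 (h = -965 - 1*25**2 = -965 - 1*625 = -965 - 625 = -1590)
(w + 2795)/(-1*2898 + h) = (-1/5942 + 2795)/(-1*2898 - 1590) = 16607889/(5942*(-2898 - 1590)) = (16607889/5942)/(-4488) = (16607889/5942)*(-1/4488) = -5535963/8889232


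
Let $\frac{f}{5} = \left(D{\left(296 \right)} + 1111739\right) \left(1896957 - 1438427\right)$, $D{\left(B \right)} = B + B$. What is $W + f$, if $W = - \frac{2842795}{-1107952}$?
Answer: $\frac{2825483310293019595}{1107952} \approx 2.5502 \cdot 10^{12}$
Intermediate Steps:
$D{\left(B \right)} = 2 B$
$f = 2550185667150$ ($f = 5 \left(2 \cdot 296 + 1111739\right) \left(1896957 - 1438427\right) = 5 \left(592 + 1111739\right) 458530 = 5 \cdot 1112331 \cdot 458530 = 5 \cdot 510037133430 = 2550185667150$)
$W = \frac{2842795}{1107952}$ ($W = \left(-2842795\right) \left(- \frac{1}{1107952}\right) = \frac{2842795}{1107952} \approx 2.5658$)
$W + f = \frac{2842795}{1107952} + 2550185667150 = \frac{2825483310293019595}{1107952}$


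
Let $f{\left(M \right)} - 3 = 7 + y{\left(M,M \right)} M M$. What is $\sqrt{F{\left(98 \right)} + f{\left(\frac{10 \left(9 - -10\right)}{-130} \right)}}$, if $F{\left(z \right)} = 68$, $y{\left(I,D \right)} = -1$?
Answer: $\frac{\sqrt{12821}}{13} \approx 8.71$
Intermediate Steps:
$f{\left(M \right)} = 10 - M^{2}$ ($f{\left(M \right)} = 3 + \left(7 + - M M\right) = 3 - \left(-7 + M^{2}\right) = 10 - M^{2}$)
$\sqrt{F{\left(98 \right)} + f{\left(\frac{10 \left(9 - -10\right)}{-130} \right)}} = \sqrt{68 + \left(10 - \left(\frac{10 \left(9 - -10\right)}{-130}\right)^{2}\right)} = \sqrt{68 + \left(10 - \left(10 \left(9 + 10\right) \left(- \frac{1}{130}\right)\right)^{2}\right)} = \sqrt{68 + \left(10 - \left(10 \cdot 19 \left(- \frac{1}{130}\right)\right)^{2}\right)} = \sqrt{68 + \left(10 - \left(190 \left(- \frac{1}{130}\right)\right)^{2}\right)} = \sqrt{68 + \left(10 - \left(- \frac{19}{13}\right)^{2}\right)} = \sqrt{68 + \left(10 - \frac{361}{169}\right)} = \sqrt{68 + \frac{1329}{169}} = \sqrt{\frac{12821}{169}} = \frac{\sqrt{12821}}{13}$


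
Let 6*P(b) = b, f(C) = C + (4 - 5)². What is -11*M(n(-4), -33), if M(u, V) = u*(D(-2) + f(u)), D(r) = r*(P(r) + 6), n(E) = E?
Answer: -1892/3 ≈ -630.67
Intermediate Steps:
f(C) = 1 + C (f(C) = C + (-1)² = C + 1 = 1 + C)
P(b) = b/6
D(r) = r*(6 + r/6) (D(r) = r*(r/6 + 6) = r*(6 + r/6))
M(u, V) = u*(-31/3 + u) (M(u, V) = u*((⅙)*(-2)*(36 - 2) + (1 + u)) = u*((⅙)*(-2)*34 + (1 + u)) = u*(-34/3 + (1 + u)) = u*(-31/3 + u))
-11*M(n(-4), -33) = -11*(-4)*(-31 + 3*(-4))/3 = -11*(-4)*(-31 - 12)/3 = -11*(-4)*(-43)/3 = -11*172/3 = -1892/3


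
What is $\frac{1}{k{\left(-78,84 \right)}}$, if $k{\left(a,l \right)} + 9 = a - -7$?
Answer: $- \frac{1}{80} \approx -0.0125$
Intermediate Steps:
$k{\left(a,l \right)} = -2 + a$ ($k{\left(a,l \right)} = -9 + \left(a - -7\right) = -9 + \left(a + 7\right) = -9 + \left(7 + a\right) = -2 + a$)
$\frac{1}{k{\left(-78,84 \right)}} = \frac{1}{-2 - 78} = \frac{1}{-80} = - \frac{1}{80}$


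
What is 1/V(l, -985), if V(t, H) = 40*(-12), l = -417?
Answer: -1/480 ≈ -0.0020833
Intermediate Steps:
V(t, H) = -480
1/V(l, -985) = 1/(-480) = -1/480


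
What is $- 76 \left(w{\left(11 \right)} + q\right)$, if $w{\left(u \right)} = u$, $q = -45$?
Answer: $2584$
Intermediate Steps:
$- 76 \left(w{\left(11 \right)} + q\right) = - 76 \left(11 - 45\right) = \left(-76\right) \left(-34\right) = 2584$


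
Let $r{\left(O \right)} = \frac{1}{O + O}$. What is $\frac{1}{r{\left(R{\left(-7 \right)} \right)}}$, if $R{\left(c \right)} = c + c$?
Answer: $-28$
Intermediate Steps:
$R{\left(c \right)} = 2 c$
$r{\left(O \right)} = \frac{1}{2 O}$
$\frac{1}{r{\left(R{\left(-7 \right)} \right)}} = \frac{1}{\frac{1}{2} \frac{1}{2 \left(-7\right)}} = \frac{1}{\frac{1}{2} \frac{1}{-14}} = \frac{1}{\frac{1}{2} \left(- \frac{1}{14}\right)} = \frac{1}{- \frac{1}{28}} = -28$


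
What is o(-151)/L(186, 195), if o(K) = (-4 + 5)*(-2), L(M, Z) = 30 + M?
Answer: -1/108 ≈ -0.0092593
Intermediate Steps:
o(K) = -2 (o(K) = 1*(-2) = -2)
o(-151)/L(186, 195) = -2/(30 + 186) = -2/216 = -2*1/216 = -1/108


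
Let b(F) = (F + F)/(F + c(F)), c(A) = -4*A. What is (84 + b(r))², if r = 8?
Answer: 62500/9 ≈ 6944.4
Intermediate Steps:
b(F) = -⅔ (b(F) = (F + F)/(F - 4*F) = (2*F)/((-3*F)) = (2*F)*(-1/(3*F)) = -⅔)
(84 + b(r))² = (84 - ⅔)² = (250/3)² = 62500/9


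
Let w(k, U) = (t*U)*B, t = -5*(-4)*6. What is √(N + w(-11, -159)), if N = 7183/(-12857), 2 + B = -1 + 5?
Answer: I*√6308033805671/12857 ≈ 195.35*I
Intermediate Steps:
t = 120 (t = 20*6 = 120)
B = 2 (B = -2 + (-1 + 5) = -2 + 4 = 2)
w(k, U) = 240*U (w(k, U) = (120*U)*2 = 240*U)
N = -7183/12857 (N = 7183*(-1/12857) = -7183/12857 ≈ -0.55868)
√(N + w(-11, -159)) = √(-7183/12857 + 240*(-159)) = √(-7183/12857 - 38160) = √(-490630303/12857) = I*√6308033805671/12857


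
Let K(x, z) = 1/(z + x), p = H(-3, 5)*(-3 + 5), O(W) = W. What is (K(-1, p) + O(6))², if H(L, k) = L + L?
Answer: 5929/169 ≈ 35.083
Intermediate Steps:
H(L, k) = 2*L
p = -12 (p = (2*(-3))*(-3 + 5) = -6*2 = -12)
K(x, z) = 1/(x + z)
(K(-1, p) + O(6))² = (1/(-1 - 12) + 6)² = (1/(-13) + 6)² = (-1/13 + 6)² = (77/13)² = 5929/169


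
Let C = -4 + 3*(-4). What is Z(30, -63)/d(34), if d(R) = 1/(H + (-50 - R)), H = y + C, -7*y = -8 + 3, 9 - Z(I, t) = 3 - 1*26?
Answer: -22240/7 ≈ -3177.1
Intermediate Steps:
Z(I, t) = 32 (Z(I, t) = 9 - (3 - 1*26) = 9 - (3 - 26) = 9 - 1*(-23) = 9 + 23 = 32)
C = -16 (C = -4 - 12 = -16)
y = 5/7 (y = -(-8 + 3)/7 = -⅐*(-5) = 5/7 ≈ 0.71429)
H = -107/7 (H = 5/7 - 16 = -107/7 ≈ -15.286)
d(R) = 1/(-457/7 - R) (d(R) = 1/(-107/7 + (-50 - R)) = 1/(-457/7 - R))
Z(30, -63)/d(34) = 32/((-7/(457 + 7*34))) = 32/((-7/(457 + 238))) = 32/((-7/695)) = 32/((-7*1/695)) = 32/(-7/695) = 32*(-695/7) = -22240/7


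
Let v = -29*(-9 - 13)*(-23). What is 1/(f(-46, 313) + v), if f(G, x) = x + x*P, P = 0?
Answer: -1/14361 ≈ -6.9633e-5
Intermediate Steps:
f(G, x) = x (f(G, x) = x + x*0 = x + 0 = x)
v = -14674 (v = -29*(-22)*(-23) = 638*(-23) = -14674)
1/(f(-46, 313) + v) = 1/(313 - 14674) = 1/(-14361) = -1/14361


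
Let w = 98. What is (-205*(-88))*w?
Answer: 1767920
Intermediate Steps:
(-205*(-88))*w = -205*(-88)*98 = 18040*98 = 1767920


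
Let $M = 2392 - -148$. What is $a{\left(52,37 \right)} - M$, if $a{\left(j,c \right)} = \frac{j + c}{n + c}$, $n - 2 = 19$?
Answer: $- \frac{147231}{58} \approx -2538.5$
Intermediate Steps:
$n = 21$ ($n = 2 + 19 = 21$)
$M = 2540$ ($M = 2392 + 148 = 2540$)
$a{\left(j,c \right)} = \frac{c + j}{21 + c}$ ($a{\left(j,c \right)} = \frac{j + c}{21 + c} = \frac{c + j}{21 + c}$)
$a{\left(52,37 \right)} - M = \frac{37 + 52}{21 + 37} - 2540 = \frac{1}{58} \cdot 89 - 2540 = \frac{89}{58} - 2540 = - \frac{147231}{58}$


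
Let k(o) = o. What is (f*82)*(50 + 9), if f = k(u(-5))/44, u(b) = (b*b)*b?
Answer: -302375/22 ≈ -13744.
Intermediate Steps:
u(b) = b³ (u(b) = b²*b = b³)
f = -125/44 (f = (-5)³/44 = -125*1/44 = -125/44 ≈ -2.8409)
(f*82)*(50 + 9) = (-125/44*82)*(50 + 9) = -5125/22*59 = -302375/22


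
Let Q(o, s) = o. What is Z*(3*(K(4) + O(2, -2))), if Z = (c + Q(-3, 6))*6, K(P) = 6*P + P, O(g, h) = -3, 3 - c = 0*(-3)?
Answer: 0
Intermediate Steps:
c = 3 (c = 3 - 0*(-3) = 3 - 1*0 = 3 + 0 = 3)
K(P) = 7*P
Z = 0 (Z = (3 - 3)*6 = 0*6 = 0)
Z*(3*(K(4) + O(2, -2))) = 0*(3*(7*4 - 3)) = 0*(3*(28 - 3)) = 0*(3*25) = 0*75 = 0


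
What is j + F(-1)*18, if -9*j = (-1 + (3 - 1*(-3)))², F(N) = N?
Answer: -187/9 ≈ -20.778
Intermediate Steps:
j = -25/9 (j = -(-1 + (3 - 1*(-3)))²/9 = -(-1 + (3 + 3))²/9 = -(-1 + 6)²/9 = -⅑*5² = -⅑*25 = -25/9 ≈ -2.7778)
j + F(-1)*18 = -25/9 - 1*18 = -25/9 - 18 = -187/9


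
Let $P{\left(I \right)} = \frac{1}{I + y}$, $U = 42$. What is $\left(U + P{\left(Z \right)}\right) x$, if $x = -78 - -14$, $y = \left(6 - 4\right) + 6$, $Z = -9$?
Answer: $-2624$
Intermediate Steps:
$y = 8$ ($y = 2 + 6 = 8$)
$P{\left(I \right)} = \frac{1}{8 + I}$ ($P{\left(I \right)} = \frac{1}{I + 8} = \frac{1}{8 + I}$)
$x = -64$ ($x = -78 + 14 = -64$)
$\left(U + P{\left(Z \right)}\right) x = \left(42 + \frac{1}{8 - 9}\right) \left(-64\right) = \left(42 + \frac{1}{-1}\right) \left(-64\right) = \left(42 - 1\right) \left(-64\right) = 41 \left(-64\right) = -2624$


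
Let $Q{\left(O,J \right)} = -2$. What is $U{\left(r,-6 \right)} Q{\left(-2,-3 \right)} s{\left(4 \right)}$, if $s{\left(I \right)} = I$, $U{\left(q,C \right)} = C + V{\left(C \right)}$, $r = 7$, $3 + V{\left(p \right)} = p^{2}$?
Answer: $-216$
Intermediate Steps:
$V{\left(p \right)} = -3 + p^{2}$
$U{\left(q,C \right)} = -3 + C + C^{2}$ ($U{\left(q,C \right)} = C + \left(-3 + C^{2}\right) = -3 + C + C^{2}$)
$U{\left(r,-6 \right)} Q{\left(-2,-3 \right)} s{\left(4 \right)} = \left(-3 - 6 + \left(-6\right)^{2}\right) \left(-2\right) 4 = \left(-3 - 6 + 36\right) \left(-2\right) 4 = 27 \left(-2\right) 4 = \left(-54\right) 4 = -216$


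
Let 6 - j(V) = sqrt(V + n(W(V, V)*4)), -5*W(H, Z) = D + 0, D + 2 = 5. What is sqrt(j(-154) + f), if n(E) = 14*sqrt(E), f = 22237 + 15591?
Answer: sqrt(945850 - 5*sqrt(70)*sqrt(-55 + 2*I*sqrt(15)))/5 ≈ 194.51 - 0.031979*I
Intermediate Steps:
D = 3 (D = -2 + 5 = 3)
W(H, Z) = -3/5 (W(H, Z) = -(3 + 0)/5 = -1/5*3 = -3/5)
f = 37828
j(V) = 6 - sqrt(V + 28*I*sqrt(15)/5) (j(V) = 6 - sqrt(V + 14*sqrt(-3/5*4)) = 6 - sqrt(V + 14*sqrt(-12/5)) = 6 - sqrt(V + 14*(2*I*sqrt(15)/5)) = 6 - sqrt(V + 28*I*sqrt(15)/5))
sqrt(j(-154) + f) = sqrt((6 - sqrt(25*(-154) + 140*I*sqrt(15))/5) + 37828) = sqrt((6 - sqrt(-3850 + 140*I*sqrt(15))/5) + 37828) = sqrt(37834 - sqrt(-3850 + 140*I*sqrt(15))/5)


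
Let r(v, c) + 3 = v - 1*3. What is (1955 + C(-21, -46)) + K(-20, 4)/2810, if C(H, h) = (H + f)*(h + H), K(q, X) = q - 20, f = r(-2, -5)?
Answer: 1095334/281 ≈ 3898.0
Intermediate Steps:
r(v, c) = -6 + v (r(v, c) = -3 + (v - 1*3) = -3 + (v - 3) = -3 + (-3 + v) = -6 + v)
f = -8 (f = -6 - 2 = -8)
K(q, X) = -20 + q
C(H, h) = (-8 + H)*(H + h) (C(H, h) = (H - 8)*(h + H) = (-8 + H)*(H + h))
(1955 + C(-21, -46)) + K(-20, 4)/2810 = (1955 + ((-21)**2 - 8*(-21) - 8*(-46) - 21*(-46))) + (-20 - 20)/2810 = (1955 + (441 + 168 + 368 + 966)) - 40*1/2810 = (1955 + 1943) - 4/281 = 3898 - 4/281 = 1095334/281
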